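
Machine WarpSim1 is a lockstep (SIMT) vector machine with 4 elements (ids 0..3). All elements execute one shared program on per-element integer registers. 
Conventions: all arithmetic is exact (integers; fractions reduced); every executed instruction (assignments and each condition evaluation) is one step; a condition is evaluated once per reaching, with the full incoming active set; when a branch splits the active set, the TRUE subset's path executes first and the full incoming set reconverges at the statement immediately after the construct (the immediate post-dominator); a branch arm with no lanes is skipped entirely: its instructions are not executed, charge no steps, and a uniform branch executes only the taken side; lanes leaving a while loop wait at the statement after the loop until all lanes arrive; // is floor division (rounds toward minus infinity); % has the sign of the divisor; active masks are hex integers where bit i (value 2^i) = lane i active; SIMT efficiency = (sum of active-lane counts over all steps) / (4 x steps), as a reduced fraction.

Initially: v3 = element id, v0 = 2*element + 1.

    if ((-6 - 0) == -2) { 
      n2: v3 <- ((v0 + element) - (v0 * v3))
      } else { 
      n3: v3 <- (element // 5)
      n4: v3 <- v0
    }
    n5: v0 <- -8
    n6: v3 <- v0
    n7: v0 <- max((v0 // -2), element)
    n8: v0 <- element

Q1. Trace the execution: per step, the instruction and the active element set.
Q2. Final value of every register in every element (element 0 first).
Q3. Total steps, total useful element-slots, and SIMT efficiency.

step 0: eval ((-6 - 0) == -2)        0xf
step 1: v3 <- (element // 5)         0xf
step 2: v3 <- v0                     0xf
step 3: v0 <- -8                     0xf
step 4: v3 <- v0                     0xf
step 5: v0 <- max((v0 // -2), element) 0xf
step 6: v0 <- element                0xf

Answer: 7 steps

v3: -8,-8,-8,-8
v0: 0,1,2,3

steps = 7; useful = 28; efficiency = 28/28 = 1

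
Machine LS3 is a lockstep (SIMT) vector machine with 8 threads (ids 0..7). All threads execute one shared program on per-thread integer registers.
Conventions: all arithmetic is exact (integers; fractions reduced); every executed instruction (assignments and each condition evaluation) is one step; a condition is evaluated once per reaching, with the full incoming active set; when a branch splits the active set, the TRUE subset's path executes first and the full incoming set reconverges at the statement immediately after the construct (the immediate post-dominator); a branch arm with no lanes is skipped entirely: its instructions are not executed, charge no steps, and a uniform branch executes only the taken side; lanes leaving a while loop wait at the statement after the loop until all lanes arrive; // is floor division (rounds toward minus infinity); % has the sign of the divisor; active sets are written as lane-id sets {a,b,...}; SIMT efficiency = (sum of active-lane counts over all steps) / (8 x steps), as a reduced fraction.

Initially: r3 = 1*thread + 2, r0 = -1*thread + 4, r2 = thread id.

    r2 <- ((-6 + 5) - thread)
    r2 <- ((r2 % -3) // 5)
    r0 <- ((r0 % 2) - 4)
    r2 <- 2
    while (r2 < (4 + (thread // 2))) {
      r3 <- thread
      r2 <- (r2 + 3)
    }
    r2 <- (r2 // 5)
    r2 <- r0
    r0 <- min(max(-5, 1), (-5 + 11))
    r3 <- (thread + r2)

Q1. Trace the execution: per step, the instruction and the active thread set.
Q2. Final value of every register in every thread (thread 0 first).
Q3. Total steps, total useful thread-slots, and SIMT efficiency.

step 0: r2 <- ((-6 + 5) - thread)    {0,1,2,3,4,5,6,7}
step 1: r2 <- ((r2 % -3) // 5)       {0,1,2,3,4,5,6,7}
step 2: r0 <- ((r0 % 2) - 4)         {0,1,2,3,4,5,6,7}
step 3: r2 <- 2                      {0,1,2,3,4,5,6,7}
step 4: eval (r2 < (4 + (thread // 2))) {0,1,2,3,4,5,6,7}
step 5: r3 <- thread                 {0,1,2,3,4,5,6,7}
step 6: r2 <- (r2 + 3)               {0,1,2,3,4,5,6,7}
step 7: eval (r2 < (4 + (thread // 2))) {0,1,2,3,4,5,6,7}
step 8: r3 <- thread                 {4,5,6,7}
step 9: r2 <- (r2 + 3)               {4,5,6,7}
step 10: eval (r2 < (4 + (thread // 2))) {4,5,6,7}
step 11: r2 <- (r2 // 5)              {0,1,2,3,4,5,6,7}
step 12: r2 <- r0                     {0,1,2,3,4,5,6,7}
step 13: r0 <- min(max(-5, 1), (-5 + 11)) {0,1,2,3,4,5,6,7}
step 14: r3 <- (thread + r2)          {0,1,2,3,4,5,6,7}

Answer: 15 steps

r3: -4,-2,-2,0,0,2,2,4
r0: 1,1,1,1,1,1,1,1
r2: -4,-3,-4,-3,-4,-3,-4,-3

steps = 15; useful = 108; efficiency = 108/120 = 9/10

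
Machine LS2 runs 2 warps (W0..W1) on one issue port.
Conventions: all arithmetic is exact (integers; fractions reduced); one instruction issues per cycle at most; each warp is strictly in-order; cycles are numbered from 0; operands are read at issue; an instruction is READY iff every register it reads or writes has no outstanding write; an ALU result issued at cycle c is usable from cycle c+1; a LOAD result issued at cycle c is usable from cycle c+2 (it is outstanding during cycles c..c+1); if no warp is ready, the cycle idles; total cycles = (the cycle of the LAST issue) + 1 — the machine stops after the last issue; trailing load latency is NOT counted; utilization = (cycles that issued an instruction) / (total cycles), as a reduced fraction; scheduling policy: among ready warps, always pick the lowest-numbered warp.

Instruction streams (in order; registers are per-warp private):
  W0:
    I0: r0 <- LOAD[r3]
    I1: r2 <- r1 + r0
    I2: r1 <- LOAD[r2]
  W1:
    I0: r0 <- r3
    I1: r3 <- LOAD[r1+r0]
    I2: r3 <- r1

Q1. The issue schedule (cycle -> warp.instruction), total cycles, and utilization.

cycle 0: W0.I0
cycle 1: W1.I0
cycle 2: W0.I1
cycle 3: W0.I2
cycle 4: W1.I1
cycle 5: idle
cycle 6: W1.I2

Answer: 7 cycles, utilization 6/7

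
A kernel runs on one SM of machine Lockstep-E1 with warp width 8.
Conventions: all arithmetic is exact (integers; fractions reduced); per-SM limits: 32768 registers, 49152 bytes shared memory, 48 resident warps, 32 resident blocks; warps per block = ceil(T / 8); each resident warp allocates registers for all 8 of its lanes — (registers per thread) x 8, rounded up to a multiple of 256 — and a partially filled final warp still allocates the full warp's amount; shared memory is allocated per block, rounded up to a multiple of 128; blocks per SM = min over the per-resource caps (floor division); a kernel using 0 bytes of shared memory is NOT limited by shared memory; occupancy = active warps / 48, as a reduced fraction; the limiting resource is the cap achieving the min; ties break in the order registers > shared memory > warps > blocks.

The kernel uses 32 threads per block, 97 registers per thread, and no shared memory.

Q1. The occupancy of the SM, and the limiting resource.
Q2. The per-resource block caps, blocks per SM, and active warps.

Answer: occupancy 2/3, limited by registers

registers: 8 blocks
shared memory: no limit (kernel uses none)
warps: 12 blocks
blocks: 32 blocks

Answer: 8 blocks, 32 active warps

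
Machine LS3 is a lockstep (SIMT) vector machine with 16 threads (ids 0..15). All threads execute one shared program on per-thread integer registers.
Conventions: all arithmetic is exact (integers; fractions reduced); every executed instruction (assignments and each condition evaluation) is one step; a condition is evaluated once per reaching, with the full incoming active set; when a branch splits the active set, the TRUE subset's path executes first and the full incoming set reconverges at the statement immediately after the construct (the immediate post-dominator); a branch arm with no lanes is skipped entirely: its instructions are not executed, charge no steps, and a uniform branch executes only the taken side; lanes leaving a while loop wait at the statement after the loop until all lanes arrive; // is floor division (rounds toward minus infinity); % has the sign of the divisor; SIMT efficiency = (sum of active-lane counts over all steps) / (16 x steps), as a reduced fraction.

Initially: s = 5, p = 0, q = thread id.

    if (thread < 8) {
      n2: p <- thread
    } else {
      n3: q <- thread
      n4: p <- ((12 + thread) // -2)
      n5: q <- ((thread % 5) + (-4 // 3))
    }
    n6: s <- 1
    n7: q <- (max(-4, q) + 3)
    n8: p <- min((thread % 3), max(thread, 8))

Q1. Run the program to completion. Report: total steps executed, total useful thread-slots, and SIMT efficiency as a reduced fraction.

Answer: 8 steps, 96 useful, 3/4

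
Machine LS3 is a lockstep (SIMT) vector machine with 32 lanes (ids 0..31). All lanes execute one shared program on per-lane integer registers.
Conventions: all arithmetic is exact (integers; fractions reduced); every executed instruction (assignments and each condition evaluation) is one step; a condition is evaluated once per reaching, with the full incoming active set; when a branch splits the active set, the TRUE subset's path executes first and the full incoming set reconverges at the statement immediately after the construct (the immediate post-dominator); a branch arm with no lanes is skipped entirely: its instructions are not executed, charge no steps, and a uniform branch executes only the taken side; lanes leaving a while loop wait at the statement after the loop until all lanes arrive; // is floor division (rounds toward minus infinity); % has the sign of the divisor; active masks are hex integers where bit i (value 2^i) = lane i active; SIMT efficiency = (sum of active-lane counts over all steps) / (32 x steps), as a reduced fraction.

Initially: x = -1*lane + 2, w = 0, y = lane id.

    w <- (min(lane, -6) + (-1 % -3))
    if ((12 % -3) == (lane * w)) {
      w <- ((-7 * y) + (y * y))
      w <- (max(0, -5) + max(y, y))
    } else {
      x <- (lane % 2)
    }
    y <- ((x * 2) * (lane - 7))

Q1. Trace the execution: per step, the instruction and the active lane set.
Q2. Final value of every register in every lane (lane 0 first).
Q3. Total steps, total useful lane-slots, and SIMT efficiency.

step 0: w <- (min(lane, -6) + (-1 % -3)) 0xffffffff
step 1: eval ((12 % -3) == (lane * w)) 0xffffffff
step 2: w <- ((-7 * y) + (y * y))    0x00000001
step 3: w <- (max(0, -5) + max(y, y)) 0x00000001
step 4: x <- (lane % 2)              0xfffffffe
step 5: y <- ((x * 2) * (lane - 7))  0xffffffff

Answer: 6 steps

x: 2,1,0,1,0,1,0,1,0,1,0,1,0,1,0,1,0,1,0,1,0,1,0,1,0,1,0,1,0,1,0,1
w: 0,-7,-7,-7,-7,-7,-7,-7,-7,-7,-7,-7,-7,-7,-7,-7,-7,-7,-7,-7,-7,-7,-7,-7,-7,-7,-7,-7,-7,-7,-7,-7
y: -28,-12,0,-8,0,-4,0,0,0,4,0,8,0,12,0,16,0,20,0,24,0,28,0,32,0,36,0,40,0,44,0,48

steps = 6; useful = 129; efficiency = 129/192 = 43/64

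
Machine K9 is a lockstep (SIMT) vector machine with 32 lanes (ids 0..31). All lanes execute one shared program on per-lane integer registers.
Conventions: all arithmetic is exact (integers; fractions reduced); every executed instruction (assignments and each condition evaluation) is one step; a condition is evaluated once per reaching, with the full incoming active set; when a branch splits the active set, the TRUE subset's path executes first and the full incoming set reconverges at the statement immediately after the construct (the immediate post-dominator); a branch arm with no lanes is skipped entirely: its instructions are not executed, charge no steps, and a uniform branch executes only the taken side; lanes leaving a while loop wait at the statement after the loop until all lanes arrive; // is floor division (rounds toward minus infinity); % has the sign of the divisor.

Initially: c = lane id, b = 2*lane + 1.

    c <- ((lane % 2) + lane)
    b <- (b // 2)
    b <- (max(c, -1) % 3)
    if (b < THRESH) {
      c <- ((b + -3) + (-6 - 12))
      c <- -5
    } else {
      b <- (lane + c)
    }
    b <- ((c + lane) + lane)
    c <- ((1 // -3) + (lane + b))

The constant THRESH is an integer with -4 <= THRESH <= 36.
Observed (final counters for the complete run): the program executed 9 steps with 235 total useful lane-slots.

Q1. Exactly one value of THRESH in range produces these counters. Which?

Answer: THRESH = 1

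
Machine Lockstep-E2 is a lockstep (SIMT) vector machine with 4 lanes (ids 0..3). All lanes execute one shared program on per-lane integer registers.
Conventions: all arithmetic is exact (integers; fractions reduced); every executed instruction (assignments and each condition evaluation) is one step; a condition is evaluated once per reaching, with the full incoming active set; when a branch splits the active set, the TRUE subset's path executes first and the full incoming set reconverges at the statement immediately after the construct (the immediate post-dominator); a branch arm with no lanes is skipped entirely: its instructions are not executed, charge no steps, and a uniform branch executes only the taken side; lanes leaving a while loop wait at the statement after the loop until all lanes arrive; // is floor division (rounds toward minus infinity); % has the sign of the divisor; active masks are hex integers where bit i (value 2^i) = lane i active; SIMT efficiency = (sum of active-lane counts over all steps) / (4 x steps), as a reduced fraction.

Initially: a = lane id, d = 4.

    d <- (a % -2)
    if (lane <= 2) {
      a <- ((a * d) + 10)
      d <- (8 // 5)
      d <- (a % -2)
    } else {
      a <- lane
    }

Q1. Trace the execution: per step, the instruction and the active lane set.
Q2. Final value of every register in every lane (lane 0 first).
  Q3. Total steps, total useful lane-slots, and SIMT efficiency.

step 0: d <- (a % -2)                0xf
step 1: eval (lane <= 2)             0xf
step 2: a <- ((a * d) + 10)          0x7
step 3: d <- (8 // 5)                0x7
step 4: d <- (a % -2)                0x7
step 5: a <- lane                    0x8

Answer: 6 steps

a: 10,9,10,3
d: 0,-1,0,-1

steps = 6; useful = 18; efficiency = 18/24 = 3/4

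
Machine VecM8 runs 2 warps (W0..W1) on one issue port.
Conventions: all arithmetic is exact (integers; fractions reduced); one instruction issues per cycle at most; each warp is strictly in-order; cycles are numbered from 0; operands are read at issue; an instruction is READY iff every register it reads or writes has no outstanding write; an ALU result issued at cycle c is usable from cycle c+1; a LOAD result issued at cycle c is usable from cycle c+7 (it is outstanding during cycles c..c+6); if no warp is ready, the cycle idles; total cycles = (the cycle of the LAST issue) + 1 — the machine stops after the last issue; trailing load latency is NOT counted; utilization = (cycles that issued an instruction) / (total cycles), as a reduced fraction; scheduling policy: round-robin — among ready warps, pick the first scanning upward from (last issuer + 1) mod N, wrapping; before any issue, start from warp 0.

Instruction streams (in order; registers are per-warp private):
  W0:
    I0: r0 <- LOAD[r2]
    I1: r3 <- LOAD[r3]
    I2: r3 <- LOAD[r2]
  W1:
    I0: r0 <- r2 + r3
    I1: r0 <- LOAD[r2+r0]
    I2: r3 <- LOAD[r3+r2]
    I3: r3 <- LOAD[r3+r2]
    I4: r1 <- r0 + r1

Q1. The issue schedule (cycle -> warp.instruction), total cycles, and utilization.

cycle 0: W0.I0
cycle 1: W1.I0
cycle 2: W0.I1
cycle 3: W1.I1
cycle 4: W1.I2
cycle 5: idle
cycle 6: idle
cycle 7: idle
cycle 8: idle
cycle 9: W0.I2
cycle 10: idle
cycle 11: W1.I3
cycle 12: W1.I4

Answer: 13 cycles, utilization 8/13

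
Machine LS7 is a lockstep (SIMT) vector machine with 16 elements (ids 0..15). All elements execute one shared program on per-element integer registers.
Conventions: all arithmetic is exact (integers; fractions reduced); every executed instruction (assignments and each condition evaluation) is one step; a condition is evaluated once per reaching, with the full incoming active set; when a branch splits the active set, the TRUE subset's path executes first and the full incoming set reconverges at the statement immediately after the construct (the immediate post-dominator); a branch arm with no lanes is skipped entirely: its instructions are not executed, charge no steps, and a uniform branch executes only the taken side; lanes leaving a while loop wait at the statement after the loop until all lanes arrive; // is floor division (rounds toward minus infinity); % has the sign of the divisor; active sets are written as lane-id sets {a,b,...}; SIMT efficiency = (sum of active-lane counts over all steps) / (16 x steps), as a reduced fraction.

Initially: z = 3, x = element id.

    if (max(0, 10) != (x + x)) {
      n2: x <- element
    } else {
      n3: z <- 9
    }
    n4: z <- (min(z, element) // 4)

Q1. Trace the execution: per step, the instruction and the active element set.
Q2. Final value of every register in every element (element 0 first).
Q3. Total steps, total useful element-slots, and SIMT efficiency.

step 0: eval (max(0, 10) != (x + x)) {0,1,2,3,4,5,6,7,8,9,10,11,12,13,14,15}
step 1: x <- element                 {0,1,2,3,4,6,7,8,9,10,11,12,13,14,15}
step 2: z <- 9                       {5}
step 3: z <- (min(z, element) // 4)  {0,1,2,3,4,5,6,7,8,9,10,11,12,13,14,15}

Answer: 4 steps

z: 0,0,0,0,0,1,0,0,0,0,0,0,0,0,0,0
x: 0,1,2,3,4,5,6,7,8,9,10,11,12,13,14,15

steps = 4; useful = 48; efficiency = 48/64 = 3/4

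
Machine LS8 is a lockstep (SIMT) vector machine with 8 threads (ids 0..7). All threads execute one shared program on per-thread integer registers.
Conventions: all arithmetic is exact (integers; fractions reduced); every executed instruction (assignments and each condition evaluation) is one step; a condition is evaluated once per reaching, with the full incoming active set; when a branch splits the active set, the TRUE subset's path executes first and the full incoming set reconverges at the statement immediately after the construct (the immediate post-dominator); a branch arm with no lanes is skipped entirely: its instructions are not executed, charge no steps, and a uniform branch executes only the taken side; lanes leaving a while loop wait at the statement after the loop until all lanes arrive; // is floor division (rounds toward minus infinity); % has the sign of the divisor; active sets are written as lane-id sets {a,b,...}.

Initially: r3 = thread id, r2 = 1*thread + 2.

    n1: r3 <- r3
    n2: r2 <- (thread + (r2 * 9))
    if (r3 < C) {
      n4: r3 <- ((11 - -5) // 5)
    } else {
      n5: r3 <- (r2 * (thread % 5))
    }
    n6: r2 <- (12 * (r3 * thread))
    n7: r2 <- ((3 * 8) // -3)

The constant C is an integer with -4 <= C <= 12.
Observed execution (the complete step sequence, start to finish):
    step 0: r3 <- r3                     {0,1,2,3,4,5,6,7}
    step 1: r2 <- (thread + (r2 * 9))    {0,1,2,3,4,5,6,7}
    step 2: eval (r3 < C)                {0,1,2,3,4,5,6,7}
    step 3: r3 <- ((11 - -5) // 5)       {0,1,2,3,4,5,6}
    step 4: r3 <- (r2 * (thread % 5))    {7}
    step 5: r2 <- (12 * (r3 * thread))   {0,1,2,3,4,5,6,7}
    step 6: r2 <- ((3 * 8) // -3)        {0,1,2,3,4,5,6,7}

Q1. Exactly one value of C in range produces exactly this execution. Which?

Answer: C = 7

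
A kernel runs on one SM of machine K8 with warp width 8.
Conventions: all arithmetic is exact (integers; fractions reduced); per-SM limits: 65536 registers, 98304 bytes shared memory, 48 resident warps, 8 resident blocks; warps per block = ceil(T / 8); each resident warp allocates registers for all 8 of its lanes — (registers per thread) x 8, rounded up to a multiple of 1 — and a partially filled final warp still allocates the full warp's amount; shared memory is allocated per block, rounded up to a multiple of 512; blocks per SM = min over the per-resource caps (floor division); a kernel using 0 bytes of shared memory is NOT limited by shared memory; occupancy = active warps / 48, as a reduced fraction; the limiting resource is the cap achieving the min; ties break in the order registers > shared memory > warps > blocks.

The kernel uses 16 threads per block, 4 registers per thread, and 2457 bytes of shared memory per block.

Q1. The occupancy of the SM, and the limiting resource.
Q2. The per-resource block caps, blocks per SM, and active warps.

Answer: occupancy 1/3, limited by blocks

registers: 1024 blocks
shared memory: 38 blocks
warps: 24 blocks
blocks: 8 blocks

Answer: 8 blocks, 16 active warps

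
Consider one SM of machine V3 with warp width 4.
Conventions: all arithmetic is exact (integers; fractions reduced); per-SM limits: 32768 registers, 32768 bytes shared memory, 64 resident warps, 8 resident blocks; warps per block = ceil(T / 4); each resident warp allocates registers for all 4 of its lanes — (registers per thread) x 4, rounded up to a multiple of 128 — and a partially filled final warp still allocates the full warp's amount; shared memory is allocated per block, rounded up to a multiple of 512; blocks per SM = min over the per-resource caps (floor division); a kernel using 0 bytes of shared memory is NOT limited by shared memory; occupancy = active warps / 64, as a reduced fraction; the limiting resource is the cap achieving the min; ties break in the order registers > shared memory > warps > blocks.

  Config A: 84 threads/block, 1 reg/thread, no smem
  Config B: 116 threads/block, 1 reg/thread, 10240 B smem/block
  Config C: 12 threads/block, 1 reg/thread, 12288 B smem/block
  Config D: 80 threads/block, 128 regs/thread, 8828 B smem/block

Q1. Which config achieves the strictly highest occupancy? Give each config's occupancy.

occupancies: A 63/64, B 29/32, C 3/32, D 15/16

Answer: A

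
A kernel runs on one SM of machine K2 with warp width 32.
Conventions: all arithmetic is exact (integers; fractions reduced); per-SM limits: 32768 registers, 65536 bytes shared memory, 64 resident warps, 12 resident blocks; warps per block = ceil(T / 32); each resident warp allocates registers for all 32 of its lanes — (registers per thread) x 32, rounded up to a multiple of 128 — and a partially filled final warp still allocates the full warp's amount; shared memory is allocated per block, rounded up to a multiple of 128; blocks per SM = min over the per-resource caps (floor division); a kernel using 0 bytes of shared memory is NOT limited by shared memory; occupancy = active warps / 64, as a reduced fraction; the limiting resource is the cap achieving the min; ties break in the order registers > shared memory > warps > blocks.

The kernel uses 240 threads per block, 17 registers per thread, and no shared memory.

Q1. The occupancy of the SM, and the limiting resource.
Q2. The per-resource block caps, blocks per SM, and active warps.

Answer: occupancy 3/4, limited by registers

registers: 6 blocks
shared memory: no limit (kernel uses none)
warps: 8 blocks
blocks: 12 blocks

Answer: 6 blocks, 48 active warps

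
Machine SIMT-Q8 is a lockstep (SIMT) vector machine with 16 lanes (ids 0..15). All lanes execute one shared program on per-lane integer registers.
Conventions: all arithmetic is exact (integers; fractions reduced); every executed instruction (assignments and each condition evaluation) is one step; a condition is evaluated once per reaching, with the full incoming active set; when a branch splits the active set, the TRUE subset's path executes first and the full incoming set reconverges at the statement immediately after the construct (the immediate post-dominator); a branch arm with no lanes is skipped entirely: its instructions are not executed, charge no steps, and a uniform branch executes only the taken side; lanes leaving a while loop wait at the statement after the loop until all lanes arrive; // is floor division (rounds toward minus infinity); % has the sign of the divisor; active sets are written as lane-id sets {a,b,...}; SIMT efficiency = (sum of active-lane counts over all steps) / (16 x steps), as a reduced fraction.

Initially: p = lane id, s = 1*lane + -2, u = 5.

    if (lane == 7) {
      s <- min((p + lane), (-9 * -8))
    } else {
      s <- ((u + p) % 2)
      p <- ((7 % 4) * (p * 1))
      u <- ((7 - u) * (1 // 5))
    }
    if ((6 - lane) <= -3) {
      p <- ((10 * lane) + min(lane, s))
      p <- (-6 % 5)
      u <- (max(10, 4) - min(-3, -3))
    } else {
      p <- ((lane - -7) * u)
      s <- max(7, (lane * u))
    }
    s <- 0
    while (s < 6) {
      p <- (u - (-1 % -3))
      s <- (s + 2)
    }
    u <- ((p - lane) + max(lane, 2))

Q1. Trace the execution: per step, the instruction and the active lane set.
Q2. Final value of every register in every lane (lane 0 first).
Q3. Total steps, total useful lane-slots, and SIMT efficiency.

step 0: eval (lane == 7)             {0,1,2,3,4,5,6,7,8,9,10,11,12,13,14,15}
step 1: s <- min((p + lane), (-9 * -8)) {7}
step 2: s <- ((u + p) % 2)           {0,1,2,3,4,5,6,8,9,10,11,12,13,14,15}
step 3: p <- ((7 % 4) * (p * 1))     {0,1,2,3,4,5,6,8,9,10,11,12,13,14,15}
step 4: u <- ((7 - u) * (1 // 5))    {0,1,2,3,4,5,6,8,9,10,11,12,13,14,15}
step 5: eval ((6 - lane) <= -3)      {0,1,2,3,4,5,6,7,8,9,10,11,12,13,14,15}
step 6: p <- ((10 * lane) + min(lane, s)) {9,10,11,12,13,14,15}
step 7: p <- (-6 % 5)                {9,10,11,12,13,14,15}
step 8: u <- (max(10, 4) - min(-3, -3)) {9,10,11,12,13,14,15}
step 9: p <- ((lane - -7) * u)       {0,1,2,3,4,5,6,7,8}
step 10: s <- max(7, (lane * u))      {0,1,2,3,4,5,6,7,8}
step 11: s <- 0                       {0,1,2,3,4,5,6,7,8,9,10,11,12,13,14,15}
step 12: eval (s < 6)                 {0,1,2,3,4,5,6,7,8,9,10,11,12,13,14,15}
step 13: p <- (u - (-1 % -3))         {0,1,2,3,4,5,6,7,8,9,10,11,12,13,14,15}
step 14: s <- (s + 2)                 {0,1,2,3,4,5,6,7,8,9,10,11,12,13,14,15}
step 15: eval (s < 6)                 {0,1,2,3,4,5,6,7,8,9,10,11,12,13,14,15}
step 16: p <- (u - (-1 % -3))         {0,1,2,3,4,5,6,7,8,9,10,11,12,13,14,15}
step 17: s <- (s + 2)                 {0,1,2,3,4,5,6,7,8,9,10,11,12,13,14,15}
step 18: eval (s < 6)                 {0,1,2,3,4,5,6,7,8,9,10,11,12,13,14,15}
step 19: p <- (u - (-1 % -3))         {0,1,2,3,4,5,6,7,8,9,10,11,12,13,14,15}
step 20: s <- (s + 2)                 {0,1,2,3,4,5,6,7,8,9,10,11,12,13,14,15}
step 21: eval (s < 6)                 {0,1,2,3,4,5,6,7,8,9,10,11,12,13,14,15}
step 22: u <- ((p - lane) + max(lane, 2)) {0,1,2,3,4,5,6,7,8,9,10,11,12,13,14,15}

Answer: 23 steps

p: 1,1,1,1,1,1,1,6,1,14,14,14,14,14,14,14
s: 6,6,6,6,6,6,6,6,6,6,6,6,6,6,6,6
u: 3,2,1,1,1,1,1,6,1,14,14,14,14,14,14,14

steps = 23; useful = 309; efficiency = 309/368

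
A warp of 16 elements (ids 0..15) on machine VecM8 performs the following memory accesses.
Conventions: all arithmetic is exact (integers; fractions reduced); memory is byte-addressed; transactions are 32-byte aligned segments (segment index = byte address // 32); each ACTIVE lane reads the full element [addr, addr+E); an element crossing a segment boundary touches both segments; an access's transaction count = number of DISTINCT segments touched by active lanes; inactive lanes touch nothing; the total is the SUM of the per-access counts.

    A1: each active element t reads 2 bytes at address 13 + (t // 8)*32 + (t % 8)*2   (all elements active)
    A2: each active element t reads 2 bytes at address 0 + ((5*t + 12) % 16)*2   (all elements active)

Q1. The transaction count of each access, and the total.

A1: 2 transactions
A2: 1 transaction

Answer: 2,1; total 3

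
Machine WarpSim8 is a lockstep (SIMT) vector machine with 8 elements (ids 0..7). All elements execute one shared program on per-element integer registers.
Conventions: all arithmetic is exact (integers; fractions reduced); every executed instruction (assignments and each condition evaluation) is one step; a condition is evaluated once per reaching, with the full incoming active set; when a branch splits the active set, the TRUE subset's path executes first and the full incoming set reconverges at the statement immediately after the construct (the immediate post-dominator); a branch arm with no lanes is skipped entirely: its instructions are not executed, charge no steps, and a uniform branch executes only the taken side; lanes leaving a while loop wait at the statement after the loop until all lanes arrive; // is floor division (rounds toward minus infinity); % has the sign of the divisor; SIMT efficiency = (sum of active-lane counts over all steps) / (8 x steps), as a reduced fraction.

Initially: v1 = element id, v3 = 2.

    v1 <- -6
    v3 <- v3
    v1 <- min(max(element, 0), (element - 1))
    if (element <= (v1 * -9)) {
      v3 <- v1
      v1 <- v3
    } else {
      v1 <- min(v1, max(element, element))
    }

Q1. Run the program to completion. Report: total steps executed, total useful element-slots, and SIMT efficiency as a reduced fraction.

Answer: 7 steps, 41 useful, 41/56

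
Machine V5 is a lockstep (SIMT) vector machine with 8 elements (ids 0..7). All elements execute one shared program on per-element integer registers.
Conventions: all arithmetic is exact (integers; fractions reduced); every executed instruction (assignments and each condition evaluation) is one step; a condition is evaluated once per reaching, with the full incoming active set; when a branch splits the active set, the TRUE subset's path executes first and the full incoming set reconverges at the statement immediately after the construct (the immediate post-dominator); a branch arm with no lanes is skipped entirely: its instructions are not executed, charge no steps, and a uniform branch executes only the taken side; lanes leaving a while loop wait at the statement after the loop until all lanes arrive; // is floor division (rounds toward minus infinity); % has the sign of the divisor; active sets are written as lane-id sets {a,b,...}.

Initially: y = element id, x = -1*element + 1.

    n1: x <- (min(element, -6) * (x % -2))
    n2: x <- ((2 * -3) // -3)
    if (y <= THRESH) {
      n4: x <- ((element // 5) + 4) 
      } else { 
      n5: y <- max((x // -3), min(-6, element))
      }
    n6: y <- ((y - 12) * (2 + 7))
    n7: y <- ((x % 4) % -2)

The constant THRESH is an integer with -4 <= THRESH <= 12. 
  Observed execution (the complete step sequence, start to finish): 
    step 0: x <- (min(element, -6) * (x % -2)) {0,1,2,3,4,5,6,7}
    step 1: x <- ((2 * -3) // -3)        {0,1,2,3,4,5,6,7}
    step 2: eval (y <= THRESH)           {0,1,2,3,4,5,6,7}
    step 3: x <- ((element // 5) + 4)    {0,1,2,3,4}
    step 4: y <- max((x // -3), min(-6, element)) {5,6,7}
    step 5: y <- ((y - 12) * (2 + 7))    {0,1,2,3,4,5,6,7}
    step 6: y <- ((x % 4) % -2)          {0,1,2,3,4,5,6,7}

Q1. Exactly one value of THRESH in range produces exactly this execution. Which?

Answer: THRESH = 4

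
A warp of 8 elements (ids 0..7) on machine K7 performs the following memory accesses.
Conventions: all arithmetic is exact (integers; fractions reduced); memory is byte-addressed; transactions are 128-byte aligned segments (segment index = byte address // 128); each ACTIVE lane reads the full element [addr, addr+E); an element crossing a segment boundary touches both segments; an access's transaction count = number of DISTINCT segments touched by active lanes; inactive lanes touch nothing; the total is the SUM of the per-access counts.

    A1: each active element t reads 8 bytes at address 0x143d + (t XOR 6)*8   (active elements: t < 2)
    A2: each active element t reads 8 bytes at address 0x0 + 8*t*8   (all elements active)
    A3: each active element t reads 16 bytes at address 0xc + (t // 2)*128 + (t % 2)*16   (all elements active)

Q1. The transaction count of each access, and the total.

A1: 1 transaction
A2: 4 transactions
A3: 4 transactions

Answer: 1,4,4; total 9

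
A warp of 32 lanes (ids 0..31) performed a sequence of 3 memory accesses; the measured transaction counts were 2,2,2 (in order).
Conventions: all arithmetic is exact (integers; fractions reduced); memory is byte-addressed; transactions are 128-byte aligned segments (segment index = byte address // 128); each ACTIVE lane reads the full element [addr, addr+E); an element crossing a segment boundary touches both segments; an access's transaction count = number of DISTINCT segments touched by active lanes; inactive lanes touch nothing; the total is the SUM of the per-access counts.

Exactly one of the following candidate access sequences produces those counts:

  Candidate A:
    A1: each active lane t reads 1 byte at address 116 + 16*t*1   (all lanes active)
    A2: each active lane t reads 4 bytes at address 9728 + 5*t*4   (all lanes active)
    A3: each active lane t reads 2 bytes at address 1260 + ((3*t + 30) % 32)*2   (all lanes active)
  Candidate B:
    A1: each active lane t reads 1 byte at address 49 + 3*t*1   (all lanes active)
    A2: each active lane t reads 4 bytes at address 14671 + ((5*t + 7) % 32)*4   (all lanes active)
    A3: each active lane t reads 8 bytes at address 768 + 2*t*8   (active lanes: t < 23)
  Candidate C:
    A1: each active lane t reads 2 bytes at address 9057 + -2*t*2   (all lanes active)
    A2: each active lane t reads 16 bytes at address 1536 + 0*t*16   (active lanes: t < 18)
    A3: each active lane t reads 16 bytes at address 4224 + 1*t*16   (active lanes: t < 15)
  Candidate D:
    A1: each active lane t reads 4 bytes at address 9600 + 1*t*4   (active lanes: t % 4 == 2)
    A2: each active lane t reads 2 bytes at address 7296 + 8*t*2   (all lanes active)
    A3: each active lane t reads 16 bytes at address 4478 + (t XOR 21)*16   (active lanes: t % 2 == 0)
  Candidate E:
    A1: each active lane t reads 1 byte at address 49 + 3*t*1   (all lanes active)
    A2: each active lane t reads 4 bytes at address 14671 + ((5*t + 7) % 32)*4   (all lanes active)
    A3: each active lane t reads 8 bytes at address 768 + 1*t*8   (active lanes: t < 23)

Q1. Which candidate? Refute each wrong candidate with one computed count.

A: A1 gives 5 transactions, not 2
B: A3 gives 3 transactions, not 2
C: A2 gives 1 transaction, not 2
D: A1 gives 1 transaction, not 2
E: all counts match (2,2,2)

Answer: E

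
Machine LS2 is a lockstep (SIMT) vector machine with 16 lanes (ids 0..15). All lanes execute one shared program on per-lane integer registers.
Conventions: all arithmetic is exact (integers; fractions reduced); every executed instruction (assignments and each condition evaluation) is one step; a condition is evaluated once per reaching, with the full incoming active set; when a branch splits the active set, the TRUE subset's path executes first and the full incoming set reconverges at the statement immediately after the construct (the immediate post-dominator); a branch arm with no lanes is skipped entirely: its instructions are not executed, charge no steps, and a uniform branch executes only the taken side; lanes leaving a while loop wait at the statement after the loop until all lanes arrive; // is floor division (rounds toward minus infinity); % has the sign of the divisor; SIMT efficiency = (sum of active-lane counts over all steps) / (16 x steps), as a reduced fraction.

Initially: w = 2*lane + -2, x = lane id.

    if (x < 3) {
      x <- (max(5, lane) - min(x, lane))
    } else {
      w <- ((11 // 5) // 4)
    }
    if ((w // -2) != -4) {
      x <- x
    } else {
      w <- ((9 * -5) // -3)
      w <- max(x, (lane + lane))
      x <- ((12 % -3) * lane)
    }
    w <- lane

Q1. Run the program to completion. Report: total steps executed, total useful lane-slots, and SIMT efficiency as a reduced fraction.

Answer: 6 steps, 80 useful, 5/6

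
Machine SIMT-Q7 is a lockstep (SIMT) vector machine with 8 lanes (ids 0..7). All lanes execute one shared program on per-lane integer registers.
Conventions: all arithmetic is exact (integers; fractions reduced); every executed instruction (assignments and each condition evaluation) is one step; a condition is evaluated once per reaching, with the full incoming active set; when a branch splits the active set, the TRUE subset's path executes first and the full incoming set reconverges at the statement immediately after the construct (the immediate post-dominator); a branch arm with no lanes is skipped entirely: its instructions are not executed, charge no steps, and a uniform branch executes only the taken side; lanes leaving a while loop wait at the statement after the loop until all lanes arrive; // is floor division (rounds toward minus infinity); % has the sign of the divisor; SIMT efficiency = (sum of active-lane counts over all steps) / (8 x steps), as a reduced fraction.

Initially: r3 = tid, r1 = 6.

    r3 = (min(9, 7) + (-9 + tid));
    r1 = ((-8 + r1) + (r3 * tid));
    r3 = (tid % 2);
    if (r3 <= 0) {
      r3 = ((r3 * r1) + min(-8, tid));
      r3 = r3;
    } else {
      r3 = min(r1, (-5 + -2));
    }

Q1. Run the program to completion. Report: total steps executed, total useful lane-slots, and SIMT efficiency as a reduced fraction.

Answer: 7 steps, 44 useful, 11/14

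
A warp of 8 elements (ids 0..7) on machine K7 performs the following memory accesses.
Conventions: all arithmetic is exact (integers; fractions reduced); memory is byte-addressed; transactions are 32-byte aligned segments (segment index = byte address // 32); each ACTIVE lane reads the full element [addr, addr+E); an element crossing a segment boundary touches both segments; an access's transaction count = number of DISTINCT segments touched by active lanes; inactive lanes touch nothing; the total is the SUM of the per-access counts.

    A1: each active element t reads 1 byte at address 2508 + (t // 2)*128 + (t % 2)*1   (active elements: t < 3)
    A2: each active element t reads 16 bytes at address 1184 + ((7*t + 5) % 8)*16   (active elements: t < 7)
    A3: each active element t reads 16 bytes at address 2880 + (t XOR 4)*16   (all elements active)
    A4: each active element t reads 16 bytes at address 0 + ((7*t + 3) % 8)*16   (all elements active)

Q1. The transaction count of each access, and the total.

A1: 2 transactions
A2: 4 transactions
A3: 4 transactions
A4: 4 transactions

Answer: 2,4,4,4; total 14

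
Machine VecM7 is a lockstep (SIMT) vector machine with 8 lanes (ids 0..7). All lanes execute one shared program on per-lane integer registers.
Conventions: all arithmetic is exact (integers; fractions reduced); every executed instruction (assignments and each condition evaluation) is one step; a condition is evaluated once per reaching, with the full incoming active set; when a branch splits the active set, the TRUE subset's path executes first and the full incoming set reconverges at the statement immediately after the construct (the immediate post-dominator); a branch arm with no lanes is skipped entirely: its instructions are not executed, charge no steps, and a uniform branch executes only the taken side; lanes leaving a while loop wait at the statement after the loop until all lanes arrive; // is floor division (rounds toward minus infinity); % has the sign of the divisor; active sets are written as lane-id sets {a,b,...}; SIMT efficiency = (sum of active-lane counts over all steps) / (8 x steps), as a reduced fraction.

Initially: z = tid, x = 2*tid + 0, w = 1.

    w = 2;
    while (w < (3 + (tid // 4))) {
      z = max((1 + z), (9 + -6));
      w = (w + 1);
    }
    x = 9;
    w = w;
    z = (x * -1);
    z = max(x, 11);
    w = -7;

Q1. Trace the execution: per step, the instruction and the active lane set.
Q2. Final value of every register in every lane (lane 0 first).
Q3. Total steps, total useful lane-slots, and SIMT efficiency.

step 0: w <- 2                       {0,1,2,3,4,5,6,7}
step 1: eval (w < (3 + (tid // 4)))  {0,1,2,3,4,5,6,7}
step 2: z <- max((1 + z), (9 + -6))  {0,1,2,3,4,5,6,7}
step 3: w <- (w + 1)                 {0,1,2,3,4,5,6,7}
step 4: eval (w < (3 + (tid // 4)))  {0,1,2,3,4,5,6,7}
step 5: z <- max((1 + z), (9 + -6))  {4,5,6,7}
step 6: w <- (w + 1)                 {4,5,6,7}
step 7: eval (w < (3 + (tid // 4)))  {4,5,6,7}
step 8: x <- 9                       {0,1,2,3,4,5,6,7}
step 9: w <- w                       {0,1,2,3,4,5,6,7}
step 10: z <- (x * -1)                {0,1,2,3,4,5,6,7}
step 11: z <- max(x, 11)              {0,1,2,3,4,5,6,7}
step 12: w <- -7                      {0,1,2,3,4,5,6,7}

Answer: 13 steps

z: 11,11,11,11,11,11,11,11
x: 9,9,9,9,9,9,9,9
w: -7,-7,-7,-7,-7,-7,-7,-7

steps = 13; useful = 92; efficiency = 92/104 = 23/26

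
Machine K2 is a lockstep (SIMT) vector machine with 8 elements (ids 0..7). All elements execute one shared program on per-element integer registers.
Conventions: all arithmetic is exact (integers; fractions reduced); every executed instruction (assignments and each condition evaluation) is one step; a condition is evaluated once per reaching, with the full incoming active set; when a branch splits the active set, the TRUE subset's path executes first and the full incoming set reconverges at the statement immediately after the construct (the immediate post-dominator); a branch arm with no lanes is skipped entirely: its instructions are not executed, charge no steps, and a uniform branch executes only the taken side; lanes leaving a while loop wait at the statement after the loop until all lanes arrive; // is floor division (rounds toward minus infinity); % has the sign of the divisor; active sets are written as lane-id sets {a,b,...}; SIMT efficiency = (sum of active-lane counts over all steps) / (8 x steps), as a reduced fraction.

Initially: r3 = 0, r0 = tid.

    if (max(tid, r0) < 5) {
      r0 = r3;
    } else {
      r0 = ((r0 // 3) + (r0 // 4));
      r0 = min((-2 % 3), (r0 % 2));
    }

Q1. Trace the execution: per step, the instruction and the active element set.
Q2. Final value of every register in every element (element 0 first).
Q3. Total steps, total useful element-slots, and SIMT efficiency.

step 0: eval (max(tid, r0) < 5)      {0,1,2,3,4,5,6,7}
step 1: r0 <- r3                     {0,1,2,3,4}
step 2: r0 <- ((r0 // 3) + (r0 // 4)) {5,6,7}
step 3: r0 <- min((-2 % 3), (r0 % 2)) {5,6,7}

Answer: 4 steps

r3: 0,0,0,0,0,0,0,0
r0: 0,0,0,0,0,0,1,1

steps = 4; useful = 19; efficiency = 19/32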